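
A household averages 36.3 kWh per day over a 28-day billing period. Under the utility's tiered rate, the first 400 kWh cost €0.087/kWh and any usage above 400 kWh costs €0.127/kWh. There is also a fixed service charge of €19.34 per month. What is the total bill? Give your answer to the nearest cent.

€132.42

Usage = 36.3 kWh/day × 28 days = 1016.4 kWh
First 400 kWh × €0.087 = €34.80
Remaining 616.4 kWh × €0.127 = €78.28
Energy charge = €113.08; + service €19.34 = €132.42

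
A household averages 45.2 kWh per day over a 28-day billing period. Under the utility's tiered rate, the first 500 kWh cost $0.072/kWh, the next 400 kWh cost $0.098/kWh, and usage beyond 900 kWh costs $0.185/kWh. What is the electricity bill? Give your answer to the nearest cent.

Usage = 45.2 kWh/day × 28 days = 1265.6 kWh
First 500 kWh × $0.072 = $36.00
Next 400 kWh × $0.098 = $39.20
Remaining 365.6 kWh × $0.185 = $67.64
Total = $142.84

$142.84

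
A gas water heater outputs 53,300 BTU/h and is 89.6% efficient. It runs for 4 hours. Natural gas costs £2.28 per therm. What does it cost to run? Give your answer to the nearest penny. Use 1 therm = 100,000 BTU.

£5.43

Heat delivered = 53,300 BTU/h × 4 h = 213,200 BTU
Gas input = 213,200 / 0.896 = 237,946 BTU
= 237,946 / 100,000 = 2.379 therm
Cost = 2.379 × £2.28/therm = £5.43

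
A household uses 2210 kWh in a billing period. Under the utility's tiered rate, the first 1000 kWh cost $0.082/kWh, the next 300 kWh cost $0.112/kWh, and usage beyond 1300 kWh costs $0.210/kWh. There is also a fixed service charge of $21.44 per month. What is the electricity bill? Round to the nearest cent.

First 1000 kWh × $0.082 = $82.00
Next 300 kWh × $0.112 = $33.60
Remaining 910 kWh × $0.210 = $191.10
Energy charge = $306.70; + service $21.44 = $328.14

$328.14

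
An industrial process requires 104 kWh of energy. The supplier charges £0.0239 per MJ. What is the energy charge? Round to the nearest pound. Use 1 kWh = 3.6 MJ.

104 kWh × (3.6 MJ/kWh) = 374.4 MJ
Cost = 374.4 MJ × £0.0239/MJ = £8.95 ≈ £9

£9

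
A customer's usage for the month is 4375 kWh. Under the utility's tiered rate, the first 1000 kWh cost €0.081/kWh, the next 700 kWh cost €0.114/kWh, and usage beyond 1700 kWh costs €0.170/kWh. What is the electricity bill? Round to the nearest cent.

€615.55

First 1000 kWh × €0.081 = €81.00
Next 700 kWh × €0.114 = €79.80
Remaining 2675 kWh × €0.170 = €454.75
Total = €615.55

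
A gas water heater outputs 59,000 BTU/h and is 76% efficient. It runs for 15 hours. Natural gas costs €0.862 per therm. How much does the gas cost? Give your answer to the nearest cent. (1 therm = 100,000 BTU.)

Heat delivered = 59,000 BTU/h × 15 h = 885,000 BTU
Gas input = 885,000 / 0.76 = 1,164,474 BTU
= 1,164,474 / 100,000 = 11.64 therm
Cost = 11.64 × €0.862/therm = €10.04

€10.04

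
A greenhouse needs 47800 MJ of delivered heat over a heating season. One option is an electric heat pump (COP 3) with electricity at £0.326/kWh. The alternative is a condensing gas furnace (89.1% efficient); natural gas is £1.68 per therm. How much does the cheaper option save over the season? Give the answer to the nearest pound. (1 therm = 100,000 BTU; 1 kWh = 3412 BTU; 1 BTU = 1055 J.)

£589

Heat load = 47800 MJ = 47,800,000,000 J / 1055 = 45,308,057 BTU
Gas: input = 45,308,057 / 0.891 = 50,850,793 BTU = 508.5 therm → 508.5 × £1.68 = £854.29
Heat pump: 45,308,057 BTU / 3412 = 13,280 kWh heat; / 3 = 4,426 kWh in → × £0.326 = £1,442.99
Difference = |£854.29 − £1,442.99| = £588.69 ≈ £589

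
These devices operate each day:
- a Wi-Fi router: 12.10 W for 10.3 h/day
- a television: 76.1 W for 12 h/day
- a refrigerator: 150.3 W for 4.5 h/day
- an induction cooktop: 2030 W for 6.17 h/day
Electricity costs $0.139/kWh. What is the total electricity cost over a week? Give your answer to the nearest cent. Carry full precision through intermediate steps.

$13.85

Wi-Fi router: 12.10 W × 10.3 h × 7 d = 872 Wh = 0.8724 kWh
television: 76.1 W × 12 h × 7 d = 6,392 Wh = 6.392 kWh
refrigerator: 150.3 W × 4.5 h × 7 d = 4,734 Wh = 4.734 kWh
induction cooktop: 2030 W × 6.17 h × 7 d = 87,676 Wh = 87.68 kWh
Total energy = 0.8724 + 6.392 + 4.734 + 87.68 = 99.67 kWh
Cost = 99.67 kWh × $0.139 = $13.85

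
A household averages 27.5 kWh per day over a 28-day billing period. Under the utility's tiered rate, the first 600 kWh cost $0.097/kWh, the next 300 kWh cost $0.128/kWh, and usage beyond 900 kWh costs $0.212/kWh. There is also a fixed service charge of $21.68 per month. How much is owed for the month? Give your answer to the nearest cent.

Usage = 27.5 kWh/day × 28 days = 770 kWh
First 600 kWh × $0.097 = $58.20
Next 170 kWh × $0.128 = $21.76
Remaining tier: 0 kWh (not reached)
Energy charge = $79.96; + service $21.68 = $101.64

$101.64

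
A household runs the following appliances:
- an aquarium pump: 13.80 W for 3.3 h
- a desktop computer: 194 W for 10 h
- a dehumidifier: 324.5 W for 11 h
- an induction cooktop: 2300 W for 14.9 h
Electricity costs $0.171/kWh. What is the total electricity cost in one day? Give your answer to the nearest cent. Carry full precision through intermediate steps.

aquarium pump: 13.80 W × 3.3 h = 46 Wh = 0.04554 kWh
desktop computer: 194 W × 10 h = 1,940 Wh = 1.94 kWh
dehumidifier: 324.5 W × 11 h = 3,570 Wh = 3.57 kWh
induction cooktop: 2300 W × 14.9 h = 34,270 Wh = 34.27 kWh
Total energy = 0.04554 + 1.94 + 3.57 + 34.27 = 39.83 kWh
Cost = 39.83 kWh × $0.171 = $6.81

$6.81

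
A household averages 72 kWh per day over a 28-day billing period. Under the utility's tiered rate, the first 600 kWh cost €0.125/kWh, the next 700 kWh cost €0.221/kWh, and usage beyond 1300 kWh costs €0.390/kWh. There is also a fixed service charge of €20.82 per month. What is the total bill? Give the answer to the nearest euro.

Usage = 72 kWh/day × 28 days = 2016 kWh
First 600 kWh × €0.125 = €75.00
Next 700 kWh × €0.221 = €154.70
Remaining 716 kWh × €0.390 = €279.24
Energy charge = €508.94; + service €20.82 = €529.76 ≈ €530

€530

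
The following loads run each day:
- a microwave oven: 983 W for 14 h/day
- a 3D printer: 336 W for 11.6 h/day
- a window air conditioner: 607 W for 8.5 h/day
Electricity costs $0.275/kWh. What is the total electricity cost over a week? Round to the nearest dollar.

$44

microwave oven: 983 W × 14 h × 7 d = 96,334 Wh = 96.33 kWh
3D printer: 336 W × 11.6 h × 7 d = 27,283 Wh = 27.28 kWh
window air conditioner: 607 W × 8.5 h × 7 d = 36,116 Wh = 36.12 kWh
Total energy = 96.33 + 27.28 + 36.12 = 159.7 kWh
Cost = 159.7 kWh × $0.275 = $43.93 ≈ $44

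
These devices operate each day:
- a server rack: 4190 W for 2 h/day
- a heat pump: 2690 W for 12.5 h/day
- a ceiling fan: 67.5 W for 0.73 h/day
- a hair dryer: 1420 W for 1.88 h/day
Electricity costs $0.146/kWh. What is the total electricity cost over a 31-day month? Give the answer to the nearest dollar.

$202

server rack: 4190 W × 2 h × 31 d = 259,780 Wh = 259.8 kWh
heat pump: 2690 W × 12.5 h × 31 d = 1,042,375 Wh = 1,042 kWh
ceiling fan: 67.5 W × 0.73 h × 31 d = 1,528 Wh = 1.528 kWh
hair dryer: 1420 W × 1.88 h × 31 d = 82,758 Wh = 82.76 kWh
Total energy = 259.8 + 1,042 + 1.528 + 82.76 = 1,386 kWh
Cost = 1,386 kWh × $0.146 = $202.42 ≈ $202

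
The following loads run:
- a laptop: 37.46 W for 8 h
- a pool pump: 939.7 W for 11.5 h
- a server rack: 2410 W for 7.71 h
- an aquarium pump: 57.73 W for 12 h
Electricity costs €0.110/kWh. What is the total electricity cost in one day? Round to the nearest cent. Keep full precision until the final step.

€3.34

laptop: 37.46 W × 8 h = 300 Wh = 0.2997 kWh
pool pump: 939.7 W × 11.5 h = 10,807 Wh = 10.81 kWh
server rack: 2410 W × 7.71 h = 18,581 Wh = 18.58 kWh
aquarium pump: 57.73 W × 12 h = 693 Wh = 0.6928 kWh
Total energy = 0.2997 + 10.81 + 18.58 + 0.6928 = 30.38 kWh
Cost = 30.38 kWh × €0.110 = €3.34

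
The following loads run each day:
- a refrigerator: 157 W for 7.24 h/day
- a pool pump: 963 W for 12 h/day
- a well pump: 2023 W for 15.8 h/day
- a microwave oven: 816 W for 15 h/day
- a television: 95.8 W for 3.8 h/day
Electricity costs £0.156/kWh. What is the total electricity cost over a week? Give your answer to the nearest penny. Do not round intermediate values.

refrigerator: 157 W × 7.24 h × 7 d = 7,957 Wh = 7.957 kWh
pool pump: 963 W × 12 h × 7 d = 80,892 Wh = 80.89 kWh
well pump: 2023 W × 15.8 h × 7 d = 223,744 Wh = 223.7 kWh
microwave oven: 816 W × 15 h × 7 d = 85,680 Wh = 85.68 kWh
television: 95.8 W × 3.8 h × 7 d = 2,548 Wh = 2.548 kWh
Total energy = 7.957 + 80.89 + 223.7 + 85.68 + 2.548 = 400.8 kWh
Cost = 400.8 kWh × £0.156 = £62.53

£62.53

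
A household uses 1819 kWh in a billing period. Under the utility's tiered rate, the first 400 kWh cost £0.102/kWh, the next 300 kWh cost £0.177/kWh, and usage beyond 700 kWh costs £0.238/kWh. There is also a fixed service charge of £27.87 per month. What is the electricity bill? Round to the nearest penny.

First 400 kWh × £0.102 = £40.80
Next 300 kWh × £0.177 = £53.10
Remaining 1119 kWh × £0.238 = £266.32
Energy charge = £360.22; + service £27.87 = £388.09

£388.09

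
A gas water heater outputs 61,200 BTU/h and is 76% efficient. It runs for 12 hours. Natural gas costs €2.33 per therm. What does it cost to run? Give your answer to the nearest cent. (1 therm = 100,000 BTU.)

Heat delivered = 61,200 BTU/h × 12 h = 734,400 BTU
Gas input = 734,400 / 0.76 = 966,316 BTU
= 966,316 / 100,000 = 9.663 therm
Cost = 9.663 × €2.33/therm = €22.52

€22.52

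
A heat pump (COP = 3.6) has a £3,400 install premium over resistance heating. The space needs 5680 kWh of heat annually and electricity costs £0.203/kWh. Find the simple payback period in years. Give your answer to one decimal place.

4.1 years

Resistance: 5680 kWh × £0.203 = £1,153.04/yr
Heat pump: 5680 / 3.6 = 1578 kWh in → × £0.203 = £320.29/yr
Annual savings = £832.75
Payback = £3,400 / £832.75 = 4.08 years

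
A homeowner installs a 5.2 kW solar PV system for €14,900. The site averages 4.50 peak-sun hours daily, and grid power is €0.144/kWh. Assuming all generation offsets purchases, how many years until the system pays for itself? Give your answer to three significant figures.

12.1 years

Daily generation = 5.2 kW × 4.50 h = 23.4 kWh
Annual generation = 23.4 × 365 = 8541 kWh
Annual savings = 8541 × €0.144 = €1,229.90
Payback = €14,900 / €1,229.90 = 12.1 years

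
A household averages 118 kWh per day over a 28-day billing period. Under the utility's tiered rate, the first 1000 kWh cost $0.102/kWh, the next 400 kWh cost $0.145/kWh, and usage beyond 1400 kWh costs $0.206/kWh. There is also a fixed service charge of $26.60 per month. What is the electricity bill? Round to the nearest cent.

$578.82

Usage = 118 kWh/day × 28 days = 3304 kWh
First 1000 kWh × $0.102 = $102.00
Next 400 kWh × $0.145 = $58.00
Remaining 1904 kWh × $0.206 = $392.22
Energy charge = $552.22; + service $26.60 = $578.82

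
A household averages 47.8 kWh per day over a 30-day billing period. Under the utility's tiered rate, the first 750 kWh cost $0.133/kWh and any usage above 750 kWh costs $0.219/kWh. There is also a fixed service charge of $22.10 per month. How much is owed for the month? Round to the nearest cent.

$271.65

Usage = 47.8 kWh/day × 30 days = 1434 kWh
First 750 kWh × $0.133 = $99.75
Remaining 684 kWh × $0.219 = $149.80
Energy charge = $249.55; + service $22.10 = $271.65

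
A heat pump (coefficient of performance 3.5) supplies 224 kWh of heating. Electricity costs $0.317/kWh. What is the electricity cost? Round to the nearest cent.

$20.29

Electrical input = 224 kWh / 3.5 = 64 kWh
Cost = 64 × $0.317/kWh = $20.29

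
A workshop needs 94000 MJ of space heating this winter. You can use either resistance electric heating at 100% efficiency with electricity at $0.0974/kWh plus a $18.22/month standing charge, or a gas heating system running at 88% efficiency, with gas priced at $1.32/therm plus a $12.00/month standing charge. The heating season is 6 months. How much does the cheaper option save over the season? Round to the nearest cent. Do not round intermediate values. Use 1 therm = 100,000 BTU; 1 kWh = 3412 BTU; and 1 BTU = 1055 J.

Heat load = 94000 MJ = 94,000,000,000 J / 1055 = 89,099,526 BTU
Gas: input = 89,099,526 / 0.88 = 101,249,461 BTU = 1,012 therm → 1,012 × $1.32 = $1,336.49; + 6 × $12.00 standing = $1,408.49
Electric: 89,099,526 BTU / 3412 = 26,110 kWh → × $0.0974 = $2,543.46; + 6 × $18.22 standing = $2,652.78
Difference = |$1,408.49 − $2,652.78| = $1,244.29

$1244.29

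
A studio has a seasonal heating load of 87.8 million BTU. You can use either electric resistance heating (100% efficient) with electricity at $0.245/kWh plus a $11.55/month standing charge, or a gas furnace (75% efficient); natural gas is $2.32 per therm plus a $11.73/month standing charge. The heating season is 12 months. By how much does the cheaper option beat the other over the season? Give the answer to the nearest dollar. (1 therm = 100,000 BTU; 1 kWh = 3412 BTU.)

$3586

Heat load = 87.8 × 10⁶ BTU = 87,800,000 BTU
Gas: input = 87,800,000 / 0.75 = 117,066,667 BTU = 1,171 therm → 1,171 × $2.32 = $2,715.95; + 12 × $11.73 standing = $2,856.71
Electric: 87,800,000 BTU / 3412 = 25,730 kWh → × $0.245 = $6,304.51; + 12 × $11.55 standing = $6,443.11
Difference = |$2,856.71 − $6,443.11| = $3,586.41 ≈ $3586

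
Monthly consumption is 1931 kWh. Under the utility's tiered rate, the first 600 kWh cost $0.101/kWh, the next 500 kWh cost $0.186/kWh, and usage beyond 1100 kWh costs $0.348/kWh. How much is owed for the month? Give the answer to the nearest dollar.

$443

First 600 kWh × $0.101 = $60.60
Next 500 kWh × $0.186 = $93.00
Remaining 831 kWh × $0.348 = $289.19
Total = $442.79 ≈ $443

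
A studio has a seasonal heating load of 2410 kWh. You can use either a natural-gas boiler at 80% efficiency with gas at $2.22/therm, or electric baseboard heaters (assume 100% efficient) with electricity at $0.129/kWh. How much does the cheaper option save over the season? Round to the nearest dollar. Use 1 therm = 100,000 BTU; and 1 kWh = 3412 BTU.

$83

Heat load = 2410 kWh × 3412 = 8,222,920 BTU
Gas: input = 8,222,920 / 0.80 = 10,278,650 BTU = 102.8 therm → 102.8 × $2.22 = $228.19
Electric: 8,222,920 BTU / 3412 = 2,410 kWh → × $0.129 = $310.89
Difference = |$228.19 − $310.89| = $82.70 ≈ $83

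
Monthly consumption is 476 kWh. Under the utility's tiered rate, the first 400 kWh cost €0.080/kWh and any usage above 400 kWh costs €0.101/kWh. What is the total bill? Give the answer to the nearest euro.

First 400 kWh × €0.080 = €32.00
Remaining 76 kWh × €0.101 = €7.68
Total = €39.68 ≈ €40

€40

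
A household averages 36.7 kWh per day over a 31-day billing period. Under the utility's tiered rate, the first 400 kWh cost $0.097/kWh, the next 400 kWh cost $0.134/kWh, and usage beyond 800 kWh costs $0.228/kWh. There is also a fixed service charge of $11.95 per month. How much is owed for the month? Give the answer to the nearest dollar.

Usage = 36.7 kWh/day × 31 days = 1137.7 kWh
First 400 kWh × $0.097 = $38.80
Next 400 kWh × $0.134 = $53.60
Remaining 337.7 kWh × $0.228 = $77.00
Energy charge = $169.40; + service $11.95 = $181.35 ≈ $181

$181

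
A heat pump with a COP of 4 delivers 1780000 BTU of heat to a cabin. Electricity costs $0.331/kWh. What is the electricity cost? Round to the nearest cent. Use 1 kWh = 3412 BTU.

$43.17

Heat delivered = 1,780,000 BTU / 3412 = 521.7 kWh
Electrical input = 521.7 kWh / 4 = 130.4 kWh
Cost = 130.4 × $0.331/kWh = $43.17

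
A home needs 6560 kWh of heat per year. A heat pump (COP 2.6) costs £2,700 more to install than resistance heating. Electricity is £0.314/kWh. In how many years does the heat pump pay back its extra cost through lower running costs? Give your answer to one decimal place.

Resistance: 6560 kWh × £0.314 = £2,059.84/yr
Heat pump: 6560 / 2.6 = 2523 kWh in → × £0.314 = £792.25/yr
Annual savings = £1,267.59
Payback = £2,700 / £1,267.59 = 2.13 years

2.1 years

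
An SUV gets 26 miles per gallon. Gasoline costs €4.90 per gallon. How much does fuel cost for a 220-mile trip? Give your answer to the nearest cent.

€41.46

Fuel = 220 mi / 26 mpg = 8.462 gal
Cost = 8.462 gal × €4.90/gal = €41.46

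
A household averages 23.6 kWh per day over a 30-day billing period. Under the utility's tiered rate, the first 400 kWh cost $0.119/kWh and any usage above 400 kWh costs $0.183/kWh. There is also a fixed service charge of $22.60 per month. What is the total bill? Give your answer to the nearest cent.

$126.56

Usage = 23.6 kWh/day × 30 days = 708 kWh
First 400 kWh × $0.119 = $47.60
Remaining 308 kWh × $0.183 = $56.36
Energy charge = $103.96; + service $22.60 = $126.56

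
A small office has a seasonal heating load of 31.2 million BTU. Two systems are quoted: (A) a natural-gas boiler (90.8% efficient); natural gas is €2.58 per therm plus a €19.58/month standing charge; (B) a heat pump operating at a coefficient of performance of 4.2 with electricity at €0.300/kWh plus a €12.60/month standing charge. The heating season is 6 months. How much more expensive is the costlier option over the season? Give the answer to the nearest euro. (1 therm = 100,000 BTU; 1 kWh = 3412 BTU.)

€275

Heat load = 31.2 × 10⁶ BTU = 31,200,000 BTU
Gas: input = 31,200,000 / 0.908 = 34,361,233 BTU = 343.6 therm → 343.6 × €2.58 = €886.52; + 6 × €19.58 standing = €1,004.00
Heat pump: 31,200,000 BTU / 3412 = 9,144 kWh heat; / 4.2 = 2,177 kWh in → × €0.300 = €653.16; + 6 × €12.60 standing = €728.76
Difference = |€1,004.00 − €728.76| = €275.24 ≈ €275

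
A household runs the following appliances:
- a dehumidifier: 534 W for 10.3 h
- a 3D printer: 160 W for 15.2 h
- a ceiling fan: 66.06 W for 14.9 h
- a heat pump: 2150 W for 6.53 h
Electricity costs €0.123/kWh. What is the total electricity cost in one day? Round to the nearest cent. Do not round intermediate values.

€2.82

dehumidifier: 534 W × 10.3 h = 5,500 Wh = 5.5 kWh
3D printer: 160 W × 15.2 h = 2,432 Wh = 2.432 kWh
ceiling fan: 66.06 W × 14.9 h = 984 Wh = 0.9843 kWh
heat pump: 2150 W × 6.53 h = 14,040 Wh = 14.04 kWh
Total energy = 5.5 + 2.432 + 0.9843 + 14.04 = 22.96 kWh
Cost = 22.96 kWh × €0.123 = €2.82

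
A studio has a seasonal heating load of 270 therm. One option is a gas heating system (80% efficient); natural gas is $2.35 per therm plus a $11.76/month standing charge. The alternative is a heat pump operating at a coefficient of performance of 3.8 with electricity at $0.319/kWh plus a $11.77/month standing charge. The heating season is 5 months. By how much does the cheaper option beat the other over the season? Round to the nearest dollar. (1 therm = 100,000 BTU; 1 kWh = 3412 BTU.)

Heat load = 270 therm × 100,000 = 27,000,000 BTU
Gas: input = 27,000,000 / 0.80 = 33,750,000 BTU = 337.5 therm → 337.5 × $2.35 = $793.12; + 5 × $11.76 standing = $851.92
Heat pump: 27,000,000 BTU / 3412 = 7,913 kWh heat; / 3.8 = 2,082 kWh in → × $0.319 = $664.30; + 5 × $11.77 standing = $723.15
Difference = |$851.92 − $723.15| = $128.78 ≈ $129

$129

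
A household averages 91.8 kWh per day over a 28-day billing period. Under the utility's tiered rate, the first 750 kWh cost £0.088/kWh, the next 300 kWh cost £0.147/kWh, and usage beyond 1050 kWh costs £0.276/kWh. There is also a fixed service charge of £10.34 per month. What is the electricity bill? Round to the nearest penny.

£540.07

Usage = 91.8 kWh/day × 28 days = 2570.4 kWh
First 750 kWh × £0.088 = £66.00
Next 300 kWh × £0.147 = £44.10
Remaining 1520.4 kWh × £0.276 = £419.63
Energy charge = £529.73; + service £10.34 = £540.07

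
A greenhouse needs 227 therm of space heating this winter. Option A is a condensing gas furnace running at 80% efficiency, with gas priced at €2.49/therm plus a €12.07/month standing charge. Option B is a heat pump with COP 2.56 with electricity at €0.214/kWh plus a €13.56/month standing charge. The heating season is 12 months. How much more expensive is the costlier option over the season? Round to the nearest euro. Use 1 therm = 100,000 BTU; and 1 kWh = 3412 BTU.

Heat load = 227 therm × 100,000 = 22,700,000 BTU
Gas: input = 22,700,000 / 0.80 = 28,375,000 BTU = 283.8 therm → 283.8 × €2.49 = €706.54; + 12 × €12.07 standing = €851.38
Heat pump: 22,700,000 BTU / 3412 = 6,653 kWh heat; / 2.56 = 2,599 kWh in → × €0.214 = €556.15; + 12 × €13.56 standing = €718.87
Difference = |€851.38 − €718.87| = €132.51 ≈ €133

€133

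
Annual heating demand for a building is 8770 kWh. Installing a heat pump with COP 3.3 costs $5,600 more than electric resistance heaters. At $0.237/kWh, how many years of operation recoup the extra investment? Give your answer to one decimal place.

Resistance: 8770 kWh × $0.237 = $2,078.49/yr
Heat pump: 8770 / 3.3 = 2658 kWh in → × $0.237 = $629.85/yr
Annual savings = $1,448.64
Payback = $5,600 / $1,448.64 = 3.87 years

3.9 years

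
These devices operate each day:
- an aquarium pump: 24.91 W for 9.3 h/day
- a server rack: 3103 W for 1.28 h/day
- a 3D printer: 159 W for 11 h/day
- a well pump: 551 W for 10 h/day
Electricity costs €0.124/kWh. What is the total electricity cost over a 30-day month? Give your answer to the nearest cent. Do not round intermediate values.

€42.64

aquarium pump: 24.91 W × 9.3 h × 30 d = 6,950 Wh = 6.95 kWh
server rack: 3103 W × 1.28 h × 30 d = 119,155 Wh = 119.2 kWh
3D printer: 159 W × 11 h × 30 d = 52,470 Wh = 52.47 kWh
well pump: 551 W × 10 h × 30 d = 165,300 Wh = 165.3 kWh
Total energy = 6.95 + 119.2 + 52.47 + 165.3 = 343.9 kWh
Cost = 343.9 kWh × €0.124 = €42.64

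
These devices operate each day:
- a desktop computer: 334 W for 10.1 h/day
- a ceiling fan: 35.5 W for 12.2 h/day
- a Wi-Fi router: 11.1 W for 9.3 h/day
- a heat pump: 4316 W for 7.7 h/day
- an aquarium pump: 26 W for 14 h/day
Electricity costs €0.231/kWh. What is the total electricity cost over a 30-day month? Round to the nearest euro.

€260

desktop computer: 334 W × 10.1 h × 30 d = 101,202 Wh = 101.2 kWh
ceiling fan: 35.5 W × 12.2 h × 30 d = 12,993 Wh = 12.99 kWh
Wi-Fi router: 11.1 W × 9.3 h × 30 d = 3,097 Wh = 3.097 kWh
heat pump: 4316 W × 7.7 h × 30 d = 996,996 Wh = 997 kWh
aquarium pump: 26 W × 14 h × 30 d = 10,920 Wh = 10.92 kWh
Total energy = 101.2 + 12.99 + 3.097 + 997 + 10.92 = 1,125 kWh
Cost = 1,125 kWh × €0.231 = €259.92 ≈ €260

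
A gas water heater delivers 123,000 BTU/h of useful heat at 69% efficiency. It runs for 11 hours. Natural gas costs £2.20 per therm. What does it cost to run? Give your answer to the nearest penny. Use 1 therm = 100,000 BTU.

Heat delivered = 123,000 BTU/h × 11 h = 1,353,000 BTU
Gas input = 1,353,000 / 0.69 = 1,960,870 BTU
= 1,960,870 / 100,000 = 19.61 therm
Cost = 19.61 × £2.20/therm = £43.14

£43.14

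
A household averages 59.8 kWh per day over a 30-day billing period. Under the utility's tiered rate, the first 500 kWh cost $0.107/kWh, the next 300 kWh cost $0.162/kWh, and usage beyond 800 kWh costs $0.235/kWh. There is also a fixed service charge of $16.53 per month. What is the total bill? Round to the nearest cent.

$352.22

Usage = 59.8 kWh/day × 30 days = 1794 kWh
First 500 kWh × $0.107 = $53.50
Next 300 kWh × $0.162 = $48.60
Remaining 994 kWh × $0.235 = $233.59
Energy charge = $335.69; + service $16.53 = $352.22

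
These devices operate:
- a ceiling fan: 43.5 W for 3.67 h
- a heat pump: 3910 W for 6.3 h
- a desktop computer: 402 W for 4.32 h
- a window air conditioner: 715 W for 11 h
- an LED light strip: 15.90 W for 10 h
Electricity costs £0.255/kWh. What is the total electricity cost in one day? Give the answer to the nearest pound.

£9

ceiling fan: 43.5 W × 3.67 h = 160 Wh = 0.1596 kWh
heat pump: 3910 W × 6.3 h = 24,633 Wh = 24.63 kWh
desktop computer: 402 W × 4.32 h = 1,737 Wh = 1.737 kWh
window air conditioner: 715 W × 11 h = 7,865 Wh = 7.865 kWh
LED light strip: 15.90 W × 10 h = 159 Wh = 0.159 kWh
Total energy = 0.1596 + 24.63 + 1.737 + 7.865 + 0.159 = 34.55 kWh
Cost = 34.55 kWh × £0.255 = £8.81 ≈ £9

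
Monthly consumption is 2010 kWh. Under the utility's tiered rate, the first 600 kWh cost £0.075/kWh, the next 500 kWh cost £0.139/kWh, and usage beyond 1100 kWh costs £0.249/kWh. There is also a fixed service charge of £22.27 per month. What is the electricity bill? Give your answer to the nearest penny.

£363.36

First 600 kWh × £0.075 = £45.00
Next 500 kWh × £0.139 = £69.50
Remaining 910 kWh × £0.249 = £226.59
Energy charge = £341.09; + service £22.27 = £363.36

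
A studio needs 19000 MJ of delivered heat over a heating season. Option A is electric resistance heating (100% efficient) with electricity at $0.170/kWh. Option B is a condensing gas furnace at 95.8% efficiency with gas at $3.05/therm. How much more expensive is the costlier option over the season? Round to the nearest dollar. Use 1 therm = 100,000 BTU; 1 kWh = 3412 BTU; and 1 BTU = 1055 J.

Heat load = 19000 MJ = 19,000,000,000 J / 1055 = 18,009,479 BTU
Gas: input = 18,009,479 / 0.958 = 18,799,038 BTU = 188 therm → 188 × $3.05 = $573.37
Electric: 18,009,479 BTU / 3412 = 5,278 kWh → × $0.170 = $897.31
Difference = |$573.37 − $897.31| = $323.94 ≈ $324

$324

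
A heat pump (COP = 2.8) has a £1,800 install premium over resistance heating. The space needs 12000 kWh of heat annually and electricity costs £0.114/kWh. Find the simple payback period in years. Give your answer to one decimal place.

Resistance: 12000 kWh × £0.114 = £1,368.00/yr
Heat pump: 12000 / 2.8 = 4286 kWh in → × £0.114 = £488.57/yr
Annual savings = £879.43
Payback = £1,800 / £879.43 = 2.05 years

2.0 years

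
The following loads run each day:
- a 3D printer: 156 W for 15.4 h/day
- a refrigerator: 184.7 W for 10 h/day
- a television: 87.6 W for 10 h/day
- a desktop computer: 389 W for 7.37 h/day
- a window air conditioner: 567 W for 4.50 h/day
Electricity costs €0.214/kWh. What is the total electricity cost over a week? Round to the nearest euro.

3D printer: 156 W × 15.4 h × 7 d = 16,817 Wh = 16.82 kWh
refrigerator: 184.7 W × 10 h × 7 d = 12,929 Wh = 12.93 kWh
television: 87.6 W × 10 h × 7 d = 6,132 Wh = 6.132 kWh
desktop computer: 389 W × 7.37 h × 7 d = 20,069 Wh = 20.07 kWh
window air conditioner: 567 W × 4.50 h × 7 d = 17,860 Wh = 17.86 kWh
Total energy = 16.82 + 12.93 + 6.132 + 20.07 + 17.86 = 73.81 kWh
Cost = 73.81 kWh × €0.214 = €15.79 ≈ €16

€16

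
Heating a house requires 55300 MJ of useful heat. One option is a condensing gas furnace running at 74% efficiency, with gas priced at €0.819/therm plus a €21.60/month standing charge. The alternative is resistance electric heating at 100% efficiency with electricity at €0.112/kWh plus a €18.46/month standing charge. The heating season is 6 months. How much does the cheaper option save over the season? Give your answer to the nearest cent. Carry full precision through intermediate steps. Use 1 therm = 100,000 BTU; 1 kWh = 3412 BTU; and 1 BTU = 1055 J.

Heat load = 55300 MJ = 55,300,000,000 J / 1055 = 52,417,062 BTU
Gas: input = 52,417,062 / 0.74 = 70,833,867 BTU = 708.3 therm → 708.3 × €0.819 = €580.13; + 6 × €21.60 standing = €709.73
Electric: 52,417,062 BTU / 3412 = 15,360 kWh → × €0.112 = €1,720.61; + 6 × €18.46 standing = €1,831.37
Difference = |€709.73 − €1,831.37| = €1,121.64

€1121.64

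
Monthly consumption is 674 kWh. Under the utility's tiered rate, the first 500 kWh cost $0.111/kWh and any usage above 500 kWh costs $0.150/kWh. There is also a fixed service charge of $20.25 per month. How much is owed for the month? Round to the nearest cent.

$101.85

First 500 kWh × $0.111 = $55.50
Remaining 174 kWh × $0.150 = $26.10
Energy charge = $81.60; + service $20.25 = $101.85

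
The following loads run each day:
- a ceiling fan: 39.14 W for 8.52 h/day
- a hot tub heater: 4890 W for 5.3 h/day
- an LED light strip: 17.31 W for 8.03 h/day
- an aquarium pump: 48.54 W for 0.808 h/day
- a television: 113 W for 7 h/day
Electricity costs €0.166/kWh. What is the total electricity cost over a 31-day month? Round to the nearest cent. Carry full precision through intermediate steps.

ceiling fan: 39.14 W × 8.52 h × 31 d = 10,338 Wh = 10.34 kWh
hot tub heater: 4890 W × 5.3 h × 31 d = 803,427 Wh = 803.4 kWh
LED light strip: 17.31 W × 8.03 h × 31 d = 4,309 Wh = 4.309 kWh
aquarium pump: 48.54 W × 0.808 h × 31 d = 1,216 Wh = 1.216 kWh
television: 113 W × 7 h × 31 d = 24,521 Wh = 24.52 kWh
Total energy = 10.34 + 803.4 + 4.309 + 1.216 + 24.52 = 843.8 kWh
Cost = 843.8 kWh × €0.166 = €140.07

€140.07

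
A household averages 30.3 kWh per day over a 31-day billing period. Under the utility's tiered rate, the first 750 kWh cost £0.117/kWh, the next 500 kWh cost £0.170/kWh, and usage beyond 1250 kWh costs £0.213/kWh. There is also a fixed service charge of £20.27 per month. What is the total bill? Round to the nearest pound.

Usage = 30.3 kWh/day × 31 days = 939.3 kWh
First 750 kWh × £0.117 = £87.75
Next 189.3 kWh × £0.170 = £32.18
Remaining tier: 0 kWh (not reached)
Energy charge = £119.93; + service £20.27 = £140.20 ≈ £140

£140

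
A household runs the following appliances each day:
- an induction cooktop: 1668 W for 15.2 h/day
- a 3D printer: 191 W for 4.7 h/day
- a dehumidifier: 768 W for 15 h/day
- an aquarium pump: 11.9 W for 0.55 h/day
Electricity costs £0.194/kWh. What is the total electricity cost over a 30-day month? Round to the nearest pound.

£220

induction cooktop: 1668 W × 15.2 h × 30 d = 760,608 Wh = 760.6 kWh
3D printer: 191 W × 4.7 h × 30 d = 26,931 Wh = 26.93 kWh
dehumidifier: 768 W × 15 h × 30 d = 345,600 Wh = 345.6 kWh
aquarium pump: 11.9 W × 0.55 h × 30 d = 196 Wh = 0.1964 kWh
Total energy = 760.6 + 26.93 + 345.6 + 0.1964 = 1,133 kWh
Cost = 1,133 kWh × £0.194 = £219.87 ≈ £220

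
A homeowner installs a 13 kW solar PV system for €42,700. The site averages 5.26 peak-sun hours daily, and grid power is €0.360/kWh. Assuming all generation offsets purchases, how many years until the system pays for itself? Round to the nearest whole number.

5 years

Daily generation = 13 kW × 5.26 h = 68.38 kWh
Annual generation = 68.38 × 365 = 24959 kWh
Annual savings = 24959 × €0.360 = €8,985.13
Payback = €42,700 / €8,985.13 = 4.75 years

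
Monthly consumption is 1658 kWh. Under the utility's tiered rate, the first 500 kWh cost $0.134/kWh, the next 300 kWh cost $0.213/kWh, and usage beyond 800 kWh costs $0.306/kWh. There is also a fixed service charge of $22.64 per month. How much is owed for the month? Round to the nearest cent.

$416.09

First 500 kWh × $0.134 = $67.00
Next 300 kWh × $0.213 = $63.90
Remaining 858 kWh × $0.306 = $262.55
Energy charge = $393.45; + service $22.64 = $416.09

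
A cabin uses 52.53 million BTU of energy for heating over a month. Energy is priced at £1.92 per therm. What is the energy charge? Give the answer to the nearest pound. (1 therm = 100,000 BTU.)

52.53 million BTU × (10 therm/million BTU) = 525.3 therm
Cost = 525.3 therm × £1.92/therm = £1,008.58 ≈ £1009

£1009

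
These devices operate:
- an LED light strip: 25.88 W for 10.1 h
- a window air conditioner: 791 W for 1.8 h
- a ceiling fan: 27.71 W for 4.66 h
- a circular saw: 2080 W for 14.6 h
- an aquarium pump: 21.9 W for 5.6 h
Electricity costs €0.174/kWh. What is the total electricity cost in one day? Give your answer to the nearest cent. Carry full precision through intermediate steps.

LED light strip: 25.88 W × 10.1 h = 261 Wh = 0.2614 kWh
window air conditioner: 791 W × 1.8 h = 1,424 Wh = 1.424 kWh
ceiling fan: 27.71 W × 4.66 h = 129 Wh = 0.1291 kWh
circular saw: 2080 W × 14.6 h = 30,368 Wh = 30.37 kWh
aquarium pump: 21.9 W × 5.6 h = 123 Wh = 0.1226 kWh
Total energy = 0.2614 + 1.424 + 0.1291 + 30.37 + 0.1226 = 32.3 kWh
Cost = 32.3 kWh × €0.174 = €5.62

€5.62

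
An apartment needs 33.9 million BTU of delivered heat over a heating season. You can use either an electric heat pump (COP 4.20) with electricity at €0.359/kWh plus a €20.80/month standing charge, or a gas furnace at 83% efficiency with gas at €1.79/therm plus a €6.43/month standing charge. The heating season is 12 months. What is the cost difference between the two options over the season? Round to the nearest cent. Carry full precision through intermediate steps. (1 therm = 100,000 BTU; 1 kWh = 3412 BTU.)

€290.59

Heat load = 33.9 × 10⁶ BTU = 33,900,000 BTU
Gas: input = 33,900,000 / 0.83 = 40,843,373 BTU = 408.4 therm → 408.4 × €1.79 = €731.10; + 12 × €6.43 standing = €808.26
Heat pump: 33,900,000 BTU / 3412 = 9,936 kWh heat; / 4.20 = 2,366 kWh in → × €0.359 = €849.25; + 12 × €20.80 standing = €1,098.85
Difference = |€808.26 − €1,098.85| = €290.59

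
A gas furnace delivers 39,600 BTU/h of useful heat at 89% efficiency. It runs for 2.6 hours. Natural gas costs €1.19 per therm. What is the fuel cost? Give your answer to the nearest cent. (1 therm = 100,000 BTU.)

€1.38

Heat delivered = 39,600 BTU/h × 2.6 h = 102,960 BTU
Gas input = 102,960 / 0.89 = 115,685 BTU
= 115,685 / 100,000 = 1.157 therm
Cost = 1.157 × €1.19/therm = €1.38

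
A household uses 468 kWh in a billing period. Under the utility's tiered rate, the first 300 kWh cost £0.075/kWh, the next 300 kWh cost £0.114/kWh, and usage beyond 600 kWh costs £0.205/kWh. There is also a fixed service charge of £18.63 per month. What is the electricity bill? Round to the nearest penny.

£60.28

First 300 kWh × £0.075 = £22.50
Next 168 kWh × £0.114 = £19.15
Remaining tier: 0 kWh (not reached)
Energy charge = £41.65; + service £18.63 = £60.28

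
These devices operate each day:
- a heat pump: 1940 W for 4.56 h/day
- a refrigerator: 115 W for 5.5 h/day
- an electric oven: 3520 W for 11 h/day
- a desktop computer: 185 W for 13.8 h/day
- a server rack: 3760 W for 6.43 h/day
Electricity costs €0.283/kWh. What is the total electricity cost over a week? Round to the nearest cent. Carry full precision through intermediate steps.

heat pump: 1940 W × 4.56 h × 7 d = 61,925 Wh = 61.92 kWh
refrigerator: 115 W × 5.5 h × 7 d = 4,428 Wh = 4.428 kWh
electric oven: 3520 W × 11 h × 7 d = 271,040 Wh = 271 kWh
desktop computer: 185 W × 13.8 h × 7 d = 17,871 Wh = 17.87 kWh
server rack: 3760 W × 6.43 h × 7 d = 169,238 Wh = 169.2 kWh
Total energy = 61.92 + 4.428 + 271 + 17.87 + 169.2 = 524.5 kWh
Cost = 524.5 kWh × €0.283 = €148.43

€148.43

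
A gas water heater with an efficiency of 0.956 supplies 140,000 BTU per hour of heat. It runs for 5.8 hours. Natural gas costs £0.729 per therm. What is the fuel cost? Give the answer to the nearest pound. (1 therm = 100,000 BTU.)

Heat delivered = 140,000 BTU/h × 5.8 h = 812,000 BTU
Gas input = 812,000 / 0.956 = 849,372 BTU
= 849,372 / 100,000 = 8.494 therm
Cost = 8.494 × £0.729/therm = £6.19 ≈ £6

£6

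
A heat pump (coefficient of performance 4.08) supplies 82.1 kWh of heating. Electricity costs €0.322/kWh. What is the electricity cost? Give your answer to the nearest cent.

€6.48

Electrical input = 82.1 kWh / 4.08 = 20.12 kWh
Cost = 20.12 × €0.322/kWh = €6.48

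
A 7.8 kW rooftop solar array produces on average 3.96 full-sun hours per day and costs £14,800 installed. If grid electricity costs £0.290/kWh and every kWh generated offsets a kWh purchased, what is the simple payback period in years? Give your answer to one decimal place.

Daily generation = 7.8 kW × 3.96 h = 30.89 kWh
Annual generation = 30.89 × 365 = 11274 kWh
Annual savings = 11274 × £0.290 = £3,269.49
Payback = £14,800 / £3,269.49 = 4.53 years

4.5 years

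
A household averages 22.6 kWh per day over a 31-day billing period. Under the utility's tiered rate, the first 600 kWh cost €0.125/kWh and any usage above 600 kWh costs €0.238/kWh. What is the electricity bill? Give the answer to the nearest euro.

€99

Usage = 22.6 kWh/day × 31 days = 700.6 kWh
First 600 kWh × €0.125 = €75.00
Remaining 100.6 kWh × €0.238 = €23.94
Total = €98.94 ≈ €99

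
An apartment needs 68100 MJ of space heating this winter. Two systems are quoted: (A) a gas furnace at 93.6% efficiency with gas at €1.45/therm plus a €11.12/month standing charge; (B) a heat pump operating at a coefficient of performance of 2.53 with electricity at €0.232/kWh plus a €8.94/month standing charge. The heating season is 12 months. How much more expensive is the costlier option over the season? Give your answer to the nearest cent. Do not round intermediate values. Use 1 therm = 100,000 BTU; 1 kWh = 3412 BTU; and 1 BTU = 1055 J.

Heat load = 68100 MJ = 68,100,000,000 J / 1055 = 64,549,763 BTU
Gas: input = 64,549,763 / 0.936 = 68,963,422 BTU = 689.6 therm → 689.6 × €1.45 = €999.97; + 12 × €11.12 standing = €1,133.41
Heat pump: 64,549,763 BTU / 3412 = 18,920 kWh heat; / 2.53 = 7,478 kWh in → × €0.232 = €1,734.81; + 12 × €8.94 standing = €1,842.09
Difference = |€1,133.41 − €1,842.09| = €708.69

€708.69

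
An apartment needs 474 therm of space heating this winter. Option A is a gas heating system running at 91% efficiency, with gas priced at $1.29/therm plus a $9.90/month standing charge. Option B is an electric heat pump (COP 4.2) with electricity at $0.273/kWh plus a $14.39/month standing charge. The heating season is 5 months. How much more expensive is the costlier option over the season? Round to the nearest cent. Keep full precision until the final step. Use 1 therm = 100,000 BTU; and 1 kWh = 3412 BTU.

Heat load = 474 therm × 100,000 = 47,400,000 BTU
Gas: input = 47,400,000 / 0.91 = 52,087,912 BTU = 520.9 therm → 520.9 × $1.29 = $671.93; + 5 × $9.90 standing = $721.43
Heat pump: 47,400,000 BTU / 3412 = 13,890 kWh heat; / 4.2 = 3,308 kWh in → × $0.273 = $902.99; + 5 × $14.39 standing = $974.94
Difference = |$721.43 − $974.94| = $253.51

$253.51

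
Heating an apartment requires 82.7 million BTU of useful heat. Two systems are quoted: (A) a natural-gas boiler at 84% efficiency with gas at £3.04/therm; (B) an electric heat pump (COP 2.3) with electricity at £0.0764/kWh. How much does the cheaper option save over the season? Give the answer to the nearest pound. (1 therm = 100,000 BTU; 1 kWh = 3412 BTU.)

£2188

Heat load = 82.7 × 10⁶ BTU = 82,700,000 BTU
Gas: input = 82,700,000 / 0.840 = 98,452,381 BTU = 984.5 therm → 984.5 × £3.04 = £2,992.95
Heat pump: 82,700,000 BTU / 3412 = 24,240 kWh heat; / 2.3 = 10,540 kWh in → × £0.0764 = £805.12
Difference = |£2,992.95 − £805.12| = £2,187.83 ≈ £2188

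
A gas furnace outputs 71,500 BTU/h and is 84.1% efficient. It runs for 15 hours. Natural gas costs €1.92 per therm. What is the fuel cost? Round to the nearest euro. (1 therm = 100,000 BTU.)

Heat delivered = 71,500 BTU/h × 15 h = 1,072,500 BTU
Gas input = 1,072,500 / 0.841 = 1,275,268 BTU
= 1,275,268 / 100,000 = 12.75 therm
Cost = 12.75 × €1.92/therm = €24.49 ≈ €24

€24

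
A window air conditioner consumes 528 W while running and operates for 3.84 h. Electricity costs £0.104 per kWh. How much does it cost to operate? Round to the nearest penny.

£0.21

Energy = 528 W × 3.84 h = 2,028 Wh = 2.028 kWh
Cost = 2.028 kWh × £0.104/kWh = £0.21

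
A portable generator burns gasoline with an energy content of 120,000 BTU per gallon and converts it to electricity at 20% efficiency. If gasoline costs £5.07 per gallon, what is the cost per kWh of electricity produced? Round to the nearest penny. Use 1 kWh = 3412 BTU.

£0.72

Electrical output per gallon = 120,000 BTU × 0.20 / 3412 BTU/kWh = 7.034 kWh
Cost per kWh = £5.07 / 7.034 kWh = £0.721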